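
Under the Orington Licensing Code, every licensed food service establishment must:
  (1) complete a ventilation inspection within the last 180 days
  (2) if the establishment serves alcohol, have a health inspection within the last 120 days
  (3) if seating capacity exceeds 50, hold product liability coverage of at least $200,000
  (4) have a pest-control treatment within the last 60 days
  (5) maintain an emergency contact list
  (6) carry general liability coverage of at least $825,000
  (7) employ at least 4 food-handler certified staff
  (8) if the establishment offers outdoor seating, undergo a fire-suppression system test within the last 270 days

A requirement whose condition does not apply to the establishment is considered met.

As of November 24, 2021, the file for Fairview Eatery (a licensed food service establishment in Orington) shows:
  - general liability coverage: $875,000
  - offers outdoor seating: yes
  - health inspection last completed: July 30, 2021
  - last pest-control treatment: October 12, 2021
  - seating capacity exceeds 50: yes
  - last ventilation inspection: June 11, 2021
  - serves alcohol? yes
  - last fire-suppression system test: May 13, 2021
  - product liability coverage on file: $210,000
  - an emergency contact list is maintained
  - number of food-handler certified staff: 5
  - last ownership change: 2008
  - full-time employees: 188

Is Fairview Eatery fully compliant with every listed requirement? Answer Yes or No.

Yes

1. ventilation inspection 166 days ago vs limit 180 → met
2. condition 'serves alcohol' holds; health inspection 117 days ago vs limit 120 → met
3. condition 'seating capacity exceeds 50' holds; product liability coverage $210,000 ≥ $200,000 → met
4. pest-control treatment 43 days ago vs limit 60 → met
5. emergency contact list present → met
6. general liability coverage $875,000 ≥ $825,000 → met
7. food-handler certified staff 5 ≥ 4 → met
8. condition 'offers outdoor seating' holds; fire-suppression system test 195 days ago vs limit 270 → met
All met.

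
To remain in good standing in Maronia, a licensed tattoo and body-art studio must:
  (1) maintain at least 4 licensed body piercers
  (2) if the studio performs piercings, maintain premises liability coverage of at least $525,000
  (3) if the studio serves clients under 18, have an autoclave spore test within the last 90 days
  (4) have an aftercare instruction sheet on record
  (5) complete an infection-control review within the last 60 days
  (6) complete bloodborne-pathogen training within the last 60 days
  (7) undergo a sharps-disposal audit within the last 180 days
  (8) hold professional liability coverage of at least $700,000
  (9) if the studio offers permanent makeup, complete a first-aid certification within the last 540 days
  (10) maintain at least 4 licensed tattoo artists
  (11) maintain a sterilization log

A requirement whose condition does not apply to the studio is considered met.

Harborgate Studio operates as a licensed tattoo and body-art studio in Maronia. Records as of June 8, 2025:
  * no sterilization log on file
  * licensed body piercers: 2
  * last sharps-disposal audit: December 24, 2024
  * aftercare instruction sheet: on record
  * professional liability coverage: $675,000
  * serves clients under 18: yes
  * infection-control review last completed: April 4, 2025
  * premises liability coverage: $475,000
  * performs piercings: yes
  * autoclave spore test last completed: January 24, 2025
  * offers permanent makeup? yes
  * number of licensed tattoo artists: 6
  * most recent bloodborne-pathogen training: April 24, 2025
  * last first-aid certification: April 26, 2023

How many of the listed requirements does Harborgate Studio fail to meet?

7

1. licensed body piercers 2 < 4 → not met
2. condition 'performs piercings' holds; premises liability coverage $475,000 < $525,000 → not met
3. condition 'serves clients under 18' holds; autoclave spore test 135 days ago vs limit 90 → not met
4. aftercare instruction sheet present → met
5. infection-control review 65 days ago vs limit 60 → not met
6. bloodborne-pathogen training 45 days ago vs limit 60 → met
7. sharps-disposal audit 166 days ago vs limit 180 → met
8. professional liability coverage $675,000 < $700,000 → not met
9. condition 'offers permanent makeup' holds; first-aid certification 774 days ago vs limit 540 → not met
10. licensed tattoo artists 6 ≥ 4 → met
11. sterilization log absent → not met
Not met: 7 of 11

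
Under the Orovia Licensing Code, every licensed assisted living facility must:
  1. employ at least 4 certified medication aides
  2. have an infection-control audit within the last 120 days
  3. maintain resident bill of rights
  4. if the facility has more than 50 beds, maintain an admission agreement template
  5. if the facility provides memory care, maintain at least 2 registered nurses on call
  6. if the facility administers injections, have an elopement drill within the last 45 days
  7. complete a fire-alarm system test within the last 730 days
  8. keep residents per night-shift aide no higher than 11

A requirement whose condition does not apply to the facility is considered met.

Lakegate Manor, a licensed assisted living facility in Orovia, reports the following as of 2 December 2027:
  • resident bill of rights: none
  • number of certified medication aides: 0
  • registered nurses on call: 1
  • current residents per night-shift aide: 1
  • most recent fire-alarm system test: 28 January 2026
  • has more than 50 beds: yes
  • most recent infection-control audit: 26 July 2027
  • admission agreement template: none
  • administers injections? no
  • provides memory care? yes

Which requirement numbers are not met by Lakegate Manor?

1, 2, 3, 4, 5

1. certified medication aides 0 < 4 → not met
2. infection-control audit 129 days ago vs limit 120 → not met
3. resident bill of rights absent → not met
4. condition 'has more than 50 beds' holds; admission agreement template absent → not met
5. condition 'provides memory care' holds; registered nurses on call 1 < 2 → not met
6. condition 'administers injections' does not hold → requirement n/a → met
7. fire-alarm system test 673 days ago vs limit 730 → met
8. residents per night-shift aide 1 ≤ 11 → met
Not met: 1, 2, 3, 4, 5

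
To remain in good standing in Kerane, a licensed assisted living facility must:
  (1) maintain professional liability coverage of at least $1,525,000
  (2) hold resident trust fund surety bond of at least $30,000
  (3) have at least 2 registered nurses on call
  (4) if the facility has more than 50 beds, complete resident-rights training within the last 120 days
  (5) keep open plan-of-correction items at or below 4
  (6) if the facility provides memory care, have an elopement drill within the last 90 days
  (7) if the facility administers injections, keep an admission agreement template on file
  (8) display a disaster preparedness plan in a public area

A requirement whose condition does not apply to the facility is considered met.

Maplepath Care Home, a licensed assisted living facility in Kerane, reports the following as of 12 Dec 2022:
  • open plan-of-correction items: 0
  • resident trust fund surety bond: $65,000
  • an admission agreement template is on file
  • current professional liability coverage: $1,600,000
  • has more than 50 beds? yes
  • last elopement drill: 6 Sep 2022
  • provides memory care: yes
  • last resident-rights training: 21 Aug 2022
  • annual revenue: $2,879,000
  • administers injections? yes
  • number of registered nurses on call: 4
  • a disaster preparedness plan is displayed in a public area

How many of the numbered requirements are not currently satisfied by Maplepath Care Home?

1. professional liability coverage $1,600,000 ≥ $1,525,000 → met
2. resident trust fund surety bond $65,000 ≥ $30,000 → met
3. registered nurses on call 4 ≥ 2 → met
4. condition 'has more than 50 beds' holds; resident-rights training 113 days ago vs limit 120 → met
5. open plan-of-correction items 0 ≤ 4 → met
6. condition 'provides memory care' holds; elopement drill 97 days ago vs limit 90 → not met
7. condition 'administers injections' holds; admission agreement template present → met
8. disaster preparedness plan present → met
Not met: 1 of 8

1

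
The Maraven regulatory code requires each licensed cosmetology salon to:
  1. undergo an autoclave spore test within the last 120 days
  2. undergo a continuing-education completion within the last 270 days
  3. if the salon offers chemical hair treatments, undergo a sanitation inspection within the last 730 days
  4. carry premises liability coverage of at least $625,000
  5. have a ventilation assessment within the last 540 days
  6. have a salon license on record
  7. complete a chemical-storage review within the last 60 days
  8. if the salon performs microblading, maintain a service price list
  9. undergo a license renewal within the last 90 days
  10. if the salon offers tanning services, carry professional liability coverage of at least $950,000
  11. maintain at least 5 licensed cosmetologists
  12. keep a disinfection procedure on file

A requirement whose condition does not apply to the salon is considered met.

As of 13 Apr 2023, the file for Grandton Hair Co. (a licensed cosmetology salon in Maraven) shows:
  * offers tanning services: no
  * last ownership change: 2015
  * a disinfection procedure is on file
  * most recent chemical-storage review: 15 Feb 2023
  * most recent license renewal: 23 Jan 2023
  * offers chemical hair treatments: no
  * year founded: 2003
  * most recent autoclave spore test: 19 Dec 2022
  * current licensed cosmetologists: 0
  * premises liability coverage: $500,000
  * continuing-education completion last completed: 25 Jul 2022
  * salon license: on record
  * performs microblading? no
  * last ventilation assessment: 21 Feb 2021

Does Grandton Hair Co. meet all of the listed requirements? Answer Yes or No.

No

1. autoclave spore test 115 days ago vs limit 120 → met
2. continuing-education completion 262 days ago vs limit 270 → met
3. condition 'offers chemical hair treatments' does not hold → requirement n/a → met
4. premises liability coverage $500,000 < $625,000 → not met
5. ventilation assessment 781 days ago vs limit 540 → not met
6. salon license present → met
7. chemical-storage review 57 days ago vs limit 60 → met
8. condition 'performs microblading' does not hold → requirement n/a → met
9. license renewal 80 days ago vs limit 90 → met
10. condition 'offers tanning services' does not hold → requirement n/a → met
11. licensed cosmetologists 0 < 5 → not met
12. disinfection procedure present → met
Not met: 4, 5, 11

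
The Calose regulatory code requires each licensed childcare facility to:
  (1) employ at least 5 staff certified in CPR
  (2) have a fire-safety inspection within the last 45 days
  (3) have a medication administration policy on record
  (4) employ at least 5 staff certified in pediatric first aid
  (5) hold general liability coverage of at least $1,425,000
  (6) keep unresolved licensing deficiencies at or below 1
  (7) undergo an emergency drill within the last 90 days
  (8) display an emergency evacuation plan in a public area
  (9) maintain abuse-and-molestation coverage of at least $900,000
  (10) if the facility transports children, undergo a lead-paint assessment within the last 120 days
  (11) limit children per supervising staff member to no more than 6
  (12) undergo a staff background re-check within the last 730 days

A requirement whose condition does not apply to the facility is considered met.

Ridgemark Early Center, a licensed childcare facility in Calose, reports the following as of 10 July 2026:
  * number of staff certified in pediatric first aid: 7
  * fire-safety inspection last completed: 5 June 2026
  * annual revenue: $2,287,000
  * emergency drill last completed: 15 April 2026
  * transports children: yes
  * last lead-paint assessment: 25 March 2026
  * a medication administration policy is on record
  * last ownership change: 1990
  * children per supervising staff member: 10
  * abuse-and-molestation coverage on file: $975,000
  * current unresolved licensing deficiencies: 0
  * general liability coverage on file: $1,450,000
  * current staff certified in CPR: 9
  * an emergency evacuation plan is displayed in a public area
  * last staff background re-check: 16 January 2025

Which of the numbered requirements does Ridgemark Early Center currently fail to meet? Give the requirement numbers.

11

1. staff certified in CPR 9 ≥ 5 → met
2. fire-safety inspection 35 days ago vs limit 45 → met
3. medication administration policy present → met
4. staff certified in pediatric first aid 7 ≥ 5 → met
5. general liability coverage $1,450,000 ≥ $1,425,000 → met
6. unresolved licensing deficiencies 0 ≤ 1 → met
7. emergency drill 86 days ago vs limit 90 → met
8. emergency evacuation plan present → met
9. abuse-and-molestation coverage $975,000 ≥ $900,000 → met
10. condition 'transports children' holds; lead-paint assessment 107 days ago vs limit 120 → met
11. children per supervising staff member 10 > 6 → not met
12. staff background re-check 540 days ago vs limit 730 → met
Not met: 11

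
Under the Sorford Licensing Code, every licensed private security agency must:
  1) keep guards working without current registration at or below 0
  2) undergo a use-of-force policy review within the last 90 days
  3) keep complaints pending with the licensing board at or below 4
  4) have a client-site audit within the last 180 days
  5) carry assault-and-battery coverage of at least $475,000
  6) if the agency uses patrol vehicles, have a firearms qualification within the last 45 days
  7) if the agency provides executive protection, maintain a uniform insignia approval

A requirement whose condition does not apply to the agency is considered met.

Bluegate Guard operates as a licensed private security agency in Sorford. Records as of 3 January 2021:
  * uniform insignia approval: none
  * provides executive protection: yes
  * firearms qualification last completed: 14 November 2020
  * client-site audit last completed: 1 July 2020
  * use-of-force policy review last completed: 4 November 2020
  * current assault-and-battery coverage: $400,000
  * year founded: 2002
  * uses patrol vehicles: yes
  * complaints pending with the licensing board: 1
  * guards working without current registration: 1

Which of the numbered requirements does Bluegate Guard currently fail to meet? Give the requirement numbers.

1. guards working without current registration 1 > 0 → not met
2. use-of-force policy review 60 days ago vs limit 90 → met
3. complaints pending with the licensing board 1 ≤ 4 → met
4. client-site audit 186 days ago vs limit 180 → not met
5. assault-and-battery coverage $400,000 < $475,000 → not met
6. condition 'uses patrol vehicles' holds; firearms qualification 50 days ago vs limit 45 → not met
7. condition 'provides executive protection' holds; uniform insignia approval absent → not met
Not met: 1, 4, 5, 6, 7

1, 4, 5, 6, 7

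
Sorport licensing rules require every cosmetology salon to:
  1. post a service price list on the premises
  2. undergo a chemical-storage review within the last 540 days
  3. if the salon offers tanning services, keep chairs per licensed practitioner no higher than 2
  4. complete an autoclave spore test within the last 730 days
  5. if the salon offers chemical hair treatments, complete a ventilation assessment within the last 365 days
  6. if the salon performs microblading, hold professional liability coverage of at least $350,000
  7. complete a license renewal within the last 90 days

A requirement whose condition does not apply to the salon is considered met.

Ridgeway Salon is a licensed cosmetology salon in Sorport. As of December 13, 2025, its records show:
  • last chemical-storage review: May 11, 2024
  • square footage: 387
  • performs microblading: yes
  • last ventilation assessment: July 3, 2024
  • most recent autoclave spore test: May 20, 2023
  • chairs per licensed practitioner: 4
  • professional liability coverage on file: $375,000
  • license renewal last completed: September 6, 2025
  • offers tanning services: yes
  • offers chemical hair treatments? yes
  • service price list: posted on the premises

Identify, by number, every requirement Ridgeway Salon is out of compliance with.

1. service price list present → met
2. chemical-storage review 581 days ago vs limit 540 → not met
3. condition 'offers tanning services' holds; chairs per licensed practitioner 4 > 2 → not met
4. autoclave spore test 938 days ago vs limit 730 → not met
5. condition 'offers chemical hair treatments' holds; ventilation assessment 528 days ago vs limit 365 → not met
6. condition 'performs microblading' holds; professional liability coverage $375,000 ≥ $350,000 → met
7. license renewal 98 days ago vs limit 90 → not met
Not met: 2, 3, 4, 5, 7

2, 3, 4, 5, 7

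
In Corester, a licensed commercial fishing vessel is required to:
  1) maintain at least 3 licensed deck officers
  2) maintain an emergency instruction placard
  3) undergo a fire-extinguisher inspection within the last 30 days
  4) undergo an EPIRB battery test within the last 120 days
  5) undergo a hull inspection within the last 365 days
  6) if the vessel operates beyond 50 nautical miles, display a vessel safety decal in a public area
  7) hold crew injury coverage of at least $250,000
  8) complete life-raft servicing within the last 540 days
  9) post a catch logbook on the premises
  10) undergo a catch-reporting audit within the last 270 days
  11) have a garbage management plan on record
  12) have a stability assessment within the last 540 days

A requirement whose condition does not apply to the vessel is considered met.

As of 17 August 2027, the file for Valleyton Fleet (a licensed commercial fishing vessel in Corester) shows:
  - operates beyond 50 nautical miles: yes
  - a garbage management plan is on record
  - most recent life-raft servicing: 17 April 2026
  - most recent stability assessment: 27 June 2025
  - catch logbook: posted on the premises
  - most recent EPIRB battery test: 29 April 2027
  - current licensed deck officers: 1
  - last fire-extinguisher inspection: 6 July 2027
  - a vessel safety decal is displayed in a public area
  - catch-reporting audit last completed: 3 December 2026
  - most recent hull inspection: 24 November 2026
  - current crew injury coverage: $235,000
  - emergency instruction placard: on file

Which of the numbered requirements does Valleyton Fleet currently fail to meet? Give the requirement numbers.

1. licensed deck officers 1 < 3 → not met
2. emergency instruction placard present → met
3. fire-extinguisher inspection 42 days ago vs limit 30 → not met
4. EPIRB battery test 110 days ago vs limit 120 → met
5. hull inspection 266 days ago vs limit 365 → met
6. condition 'operates beyond 50 nautical miles' holds; vessel safety decal present → met
7. crew injury coverage $235,000 < $250,000 → not met
8. life-raft servicing 487 days ago vs limit 540 → met
9. catch logbook present → met
10. catch-reporting audit 257 days ago vs limit 270 → met
11. garbage management plan present → met
12. stability assessment 781 days ago vs limit 540 → not met
Not met: 1, 3, 7, 12

1, 3, 7, 12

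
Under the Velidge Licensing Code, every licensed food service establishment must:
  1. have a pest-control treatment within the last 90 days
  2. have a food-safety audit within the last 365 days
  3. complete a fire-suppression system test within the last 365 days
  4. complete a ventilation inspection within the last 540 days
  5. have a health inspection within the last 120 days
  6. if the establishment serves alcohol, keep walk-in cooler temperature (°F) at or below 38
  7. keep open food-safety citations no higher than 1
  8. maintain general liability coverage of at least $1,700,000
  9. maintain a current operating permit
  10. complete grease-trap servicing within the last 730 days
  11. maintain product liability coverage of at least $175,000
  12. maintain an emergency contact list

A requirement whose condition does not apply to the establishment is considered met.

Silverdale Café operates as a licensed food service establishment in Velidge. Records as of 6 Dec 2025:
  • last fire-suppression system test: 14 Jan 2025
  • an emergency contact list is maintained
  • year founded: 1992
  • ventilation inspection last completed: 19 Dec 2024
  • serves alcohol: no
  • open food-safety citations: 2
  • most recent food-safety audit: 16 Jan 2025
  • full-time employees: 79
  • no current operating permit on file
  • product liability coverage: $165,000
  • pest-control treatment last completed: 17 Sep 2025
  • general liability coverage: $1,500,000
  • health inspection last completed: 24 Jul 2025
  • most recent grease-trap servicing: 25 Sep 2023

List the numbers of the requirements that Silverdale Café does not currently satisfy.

1. pest-control treatment 80 days ago vs limit 90 → met
2. food-safety audit 324 days ago vs limit 365 → met
3. fire-suppression system test 326 days ago vs limit 365 → met
4. ventilation inspection 352 days ago vs limit 540 → met
5. health inspection 135 days ago vs limit 120 → not met
6. condition 'serves alcohol' does not hold → requirement n/a → met
7. open food-safety citations 2 > 1 → not met
8. general liability coverage $1,500,000 < $1,700,000 → not met
9. current operating permit absent → not met
10. grease-trap servicing 803 days ago vs limit 730 → not met
11. product liability coverage $165,000 < $175,000 → not met
12. emergency contact list present → met
Not met: 5, 7, 8, 9, 10, 11

5, 7, 8, 9, 10, 11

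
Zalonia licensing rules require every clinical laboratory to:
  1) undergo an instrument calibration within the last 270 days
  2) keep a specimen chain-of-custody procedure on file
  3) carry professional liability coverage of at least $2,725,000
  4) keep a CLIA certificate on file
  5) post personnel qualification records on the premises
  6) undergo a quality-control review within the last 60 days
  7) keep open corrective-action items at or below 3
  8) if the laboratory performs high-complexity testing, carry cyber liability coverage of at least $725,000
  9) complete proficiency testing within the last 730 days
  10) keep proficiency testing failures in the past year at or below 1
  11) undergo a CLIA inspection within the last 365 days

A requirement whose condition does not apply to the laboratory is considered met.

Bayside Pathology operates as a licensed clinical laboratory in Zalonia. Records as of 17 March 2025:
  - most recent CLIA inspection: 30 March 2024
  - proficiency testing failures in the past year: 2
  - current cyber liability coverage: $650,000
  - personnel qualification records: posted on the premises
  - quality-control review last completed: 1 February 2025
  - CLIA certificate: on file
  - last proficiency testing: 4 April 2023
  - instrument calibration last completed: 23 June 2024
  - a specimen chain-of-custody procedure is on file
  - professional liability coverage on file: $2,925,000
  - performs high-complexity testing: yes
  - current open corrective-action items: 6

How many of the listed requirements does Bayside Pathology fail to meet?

3

1. instrument calibration 267 days ago vs limit 270 → met
2. specimen chain-of-custody procedure present → met
3. professional liability coverage $2,925,000 ≥ $2,725,000 → met
4. CLIA certificate present → met
5. personnel qualification records present → met
6. quality-control review 44 days ago vs limit 60 → met
7. open corrective-action items 6 > 3 → not met
8. condition 'performs high-complexity testing' holds; cyber liability coverage $650,000 < $725,000 → not met
9. proficiency testing 713 days ago vs limit 730 → met
10. proficiency testing failures in the past year 2 > 1 → not met
11. CLIA inspection 352 days ago vs limit 365 → met
Not met: 3 of 11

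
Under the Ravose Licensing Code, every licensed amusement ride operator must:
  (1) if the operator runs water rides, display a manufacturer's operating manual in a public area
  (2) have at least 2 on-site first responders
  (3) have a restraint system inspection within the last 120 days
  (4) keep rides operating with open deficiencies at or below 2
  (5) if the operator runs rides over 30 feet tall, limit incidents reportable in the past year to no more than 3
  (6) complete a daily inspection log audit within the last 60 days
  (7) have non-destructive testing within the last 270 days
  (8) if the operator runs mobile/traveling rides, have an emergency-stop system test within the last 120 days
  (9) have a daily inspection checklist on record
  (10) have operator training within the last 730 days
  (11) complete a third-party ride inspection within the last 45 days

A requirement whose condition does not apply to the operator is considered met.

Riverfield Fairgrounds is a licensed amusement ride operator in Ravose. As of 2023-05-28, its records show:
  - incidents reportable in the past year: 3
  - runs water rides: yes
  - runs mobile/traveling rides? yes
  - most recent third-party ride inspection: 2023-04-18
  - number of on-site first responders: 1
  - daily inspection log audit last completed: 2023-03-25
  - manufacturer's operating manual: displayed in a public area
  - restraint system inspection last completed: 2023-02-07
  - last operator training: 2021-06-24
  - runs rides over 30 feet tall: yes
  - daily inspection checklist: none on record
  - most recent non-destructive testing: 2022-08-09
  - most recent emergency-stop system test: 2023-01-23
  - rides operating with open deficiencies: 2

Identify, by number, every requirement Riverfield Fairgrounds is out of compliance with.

1. condition 'runs water rides' holds; manufacturer's operating manual present → met
2. on-site first responders 1 < 2 → not met
3. restraint system inspection 110 days ago vs limit 120 → met
4. rides operating with open deficiencies 2 ≤ 2 → met
5. condition 'runs rides over 30 feet tall' holds; incidents reportable in the past year 3 ≤ 3 → met
6. daily inspection log audit 64 days ago vs limit 60 → not met
7. non-destructive testing 292 days ago vs limit 270 → not met
8. condition 'runs mobile/traveling rides' holds; emergency-stop system test 125 days ago vs limit 120 → not met
9. daily inspection checklist absent → not met
10. operator training 703 days ago vs limit 730 → met
11. third-party ride inspection 40 days ago vs limit 45 → met
Not met: 2, 6, 7, 8, 9

2, 6, 7, 8, 9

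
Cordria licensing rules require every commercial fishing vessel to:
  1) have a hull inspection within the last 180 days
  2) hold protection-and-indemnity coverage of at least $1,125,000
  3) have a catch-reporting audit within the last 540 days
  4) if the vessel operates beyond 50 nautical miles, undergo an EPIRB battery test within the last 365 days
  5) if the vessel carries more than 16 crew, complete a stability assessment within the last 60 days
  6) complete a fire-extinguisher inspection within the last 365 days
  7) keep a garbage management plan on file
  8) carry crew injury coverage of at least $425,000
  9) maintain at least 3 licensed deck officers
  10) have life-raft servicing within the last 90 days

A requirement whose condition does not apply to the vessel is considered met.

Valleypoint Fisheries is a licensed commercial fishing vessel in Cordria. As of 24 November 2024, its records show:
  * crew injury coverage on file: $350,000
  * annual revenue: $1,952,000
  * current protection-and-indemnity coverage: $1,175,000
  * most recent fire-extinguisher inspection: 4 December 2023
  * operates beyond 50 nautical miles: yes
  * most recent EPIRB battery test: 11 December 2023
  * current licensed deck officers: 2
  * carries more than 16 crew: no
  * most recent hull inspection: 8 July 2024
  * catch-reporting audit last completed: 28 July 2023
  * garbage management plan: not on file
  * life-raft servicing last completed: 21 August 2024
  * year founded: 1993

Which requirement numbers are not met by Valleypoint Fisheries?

1. hull inspection 139 days ago vs limit 180 → met
2. protection-and-indemnity coverage $1,175,000 ≥ $1,125,000 → met
3. catch-reporting audit 485 days ago vs limit 540 → met
4. condition 'operates beyond 50 nautical miles' holds; EPIRB battery test 349 days ago vs limit 365 → met
5. condition 'carries more than 16 crew' does not hold → requirement n/a → met
6. fire-extinguisher inspection 356 days ago vs limit 365 → met
7. garbage management plan absent → not met
8. crew injury coverage $350,000 < $425,000 → not met
9. licensed deck officers 2 < 3 → not met
10. life-raft servicing 95 days ago vs limit 90 → not met
Not met: 7, 8, 9, 10

7, 8, 9, 10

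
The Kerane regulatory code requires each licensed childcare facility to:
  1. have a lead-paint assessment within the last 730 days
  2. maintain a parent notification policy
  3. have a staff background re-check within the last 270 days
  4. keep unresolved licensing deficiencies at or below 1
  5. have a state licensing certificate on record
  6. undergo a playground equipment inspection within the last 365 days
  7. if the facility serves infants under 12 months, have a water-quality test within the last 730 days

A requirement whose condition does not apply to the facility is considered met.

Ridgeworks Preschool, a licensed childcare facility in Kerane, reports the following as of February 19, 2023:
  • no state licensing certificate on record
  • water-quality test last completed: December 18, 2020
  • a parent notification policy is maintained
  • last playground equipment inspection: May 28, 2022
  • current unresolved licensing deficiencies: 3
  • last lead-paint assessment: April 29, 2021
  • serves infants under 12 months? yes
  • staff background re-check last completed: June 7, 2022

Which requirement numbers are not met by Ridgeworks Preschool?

1. lead-paint assessment 661 days ago vs limit 730 → met
2. parent notification policy present → met
3. staff background re-check 257 days ago vs limit 270 → met
4. unresolved licensing deficiencies 3 > 1 → not met
5. state licensing certificate absent → not met
6. playground equipment inspection 267 days ago vs limit 365 → met
7. condition 'serves infants under 12 months' holds; water-quality test 793 days ago vs limit 730 → not met
Not met: 4, 5, 7

4, 5, 7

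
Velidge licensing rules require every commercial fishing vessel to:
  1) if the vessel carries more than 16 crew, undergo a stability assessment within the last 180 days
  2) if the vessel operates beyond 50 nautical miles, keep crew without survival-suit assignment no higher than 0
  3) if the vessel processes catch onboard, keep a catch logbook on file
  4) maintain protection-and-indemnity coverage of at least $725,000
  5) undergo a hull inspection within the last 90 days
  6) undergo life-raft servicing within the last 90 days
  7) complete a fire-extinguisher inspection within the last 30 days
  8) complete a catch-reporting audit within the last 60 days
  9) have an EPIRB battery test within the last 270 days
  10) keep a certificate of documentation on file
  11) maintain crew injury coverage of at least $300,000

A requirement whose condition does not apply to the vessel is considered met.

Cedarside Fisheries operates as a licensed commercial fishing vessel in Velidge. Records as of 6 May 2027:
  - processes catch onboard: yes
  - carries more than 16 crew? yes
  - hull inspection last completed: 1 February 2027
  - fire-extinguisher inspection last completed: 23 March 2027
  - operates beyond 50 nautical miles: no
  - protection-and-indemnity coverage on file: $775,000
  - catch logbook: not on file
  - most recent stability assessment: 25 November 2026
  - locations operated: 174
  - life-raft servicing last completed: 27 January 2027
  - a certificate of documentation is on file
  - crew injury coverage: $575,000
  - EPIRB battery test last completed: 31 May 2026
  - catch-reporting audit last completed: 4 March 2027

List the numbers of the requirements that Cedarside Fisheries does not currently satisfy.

3, 5, 6, 7, 8, 9

1. condition 'carries more than 16 crew' holds; stability assessment 162 days ago vs limit 180 → met
2. condition 'operates beyond 50 nautical miles' does not hold → requirement n/a → met
3. condition 'processes catch onboard' holds; catch logbook absent → not met
4. protection-and-indemnity coverage $775,000 ≥ $725,000 → met
5. hull inspection 94 days ago vs limit 90 → not met
6. life-raft servicing 99 days ago vs limit 90 → not met
7. fire-extinguisher inspection 44 days ago vs limit 30 → not met
8. catch-reporting audit 63 days ago vs limit 60 → not met
9. EPIRB battery test 340 days ago vs limit 270 → not met
10. certificate of documentation present → met
11. crew injury coverage $575,000 ≥ $300,000 → met
Not met: 3, 5, 6, 7, 8, 9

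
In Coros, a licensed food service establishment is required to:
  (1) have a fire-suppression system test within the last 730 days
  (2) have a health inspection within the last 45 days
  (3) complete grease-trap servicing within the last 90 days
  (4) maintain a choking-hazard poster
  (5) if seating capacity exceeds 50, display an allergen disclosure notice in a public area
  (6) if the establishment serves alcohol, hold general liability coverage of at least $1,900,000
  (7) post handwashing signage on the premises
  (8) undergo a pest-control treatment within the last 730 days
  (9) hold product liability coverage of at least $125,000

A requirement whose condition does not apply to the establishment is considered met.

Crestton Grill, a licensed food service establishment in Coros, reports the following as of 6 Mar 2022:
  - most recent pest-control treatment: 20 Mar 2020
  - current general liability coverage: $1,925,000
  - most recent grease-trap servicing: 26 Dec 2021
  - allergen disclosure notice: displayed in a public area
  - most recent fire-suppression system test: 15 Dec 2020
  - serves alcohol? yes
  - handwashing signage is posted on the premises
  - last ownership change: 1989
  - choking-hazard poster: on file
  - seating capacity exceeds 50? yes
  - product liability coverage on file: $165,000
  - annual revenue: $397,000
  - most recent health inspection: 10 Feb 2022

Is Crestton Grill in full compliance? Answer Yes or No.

1. fire-suppression system test 446 days ago vs limit 730 → met
2. health inspection 24 days ago vs limit 45 → met
3. grease-trap servicing 70 days ago vs limit 90 → met
4. choking-hazard poster present → met
5. condition 'seating capacity exceeds 50' holds; allergen disclosure notice present → met
6. condition 'serves alcohol' holds; general liability coverage $1,925,000 ≥ $1,900,000 → met
7. handwashing signage present → met
8. pest-control treatment 716 days ago vs limit 730 → met
9. product liability coverage $165,000 ≥ $125,000 → met
All met.

Yes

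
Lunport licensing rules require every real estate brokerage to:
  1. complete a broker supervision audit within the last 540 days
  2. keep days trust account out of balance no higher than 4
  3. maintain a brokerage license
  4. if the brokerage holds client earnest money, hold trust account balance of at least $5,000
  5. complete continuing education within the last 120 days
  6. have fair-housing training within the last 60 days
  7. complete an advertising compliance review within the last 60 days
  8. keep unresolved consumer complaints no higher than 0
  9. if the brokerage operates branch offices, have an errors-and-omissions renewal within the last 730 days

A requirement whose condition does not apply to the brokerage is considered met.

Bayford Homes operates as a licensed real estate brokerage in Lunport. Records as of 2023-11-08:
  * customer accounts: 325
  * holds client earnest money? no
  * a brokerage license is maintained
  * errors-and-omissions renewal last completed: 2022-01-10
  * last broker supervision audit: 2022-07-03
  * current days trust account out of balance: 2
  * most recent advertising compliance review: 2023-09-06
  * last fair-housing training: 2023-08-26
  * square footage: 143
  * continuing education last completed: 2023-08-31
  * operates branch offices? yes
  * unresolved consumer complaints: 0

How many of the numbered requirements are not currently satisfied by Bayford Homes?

2

1. broker supervision audit 493 days ago vs limit 540 → met
2. days trust account out of balance 2 ≤ 4 → met
3. brokerage license present → met
4. condition 'holds client earnest money' does not hold → requirement n/a → met
5. continuing education 69 days ago vs limit 120 → met
6. fair-housing training 74 days ago vs limit 60 → not met
7. advertising compliance review 63 days ago vs limit 60 → not met
8. unresolved consumer complaints 0 ≤ 0 → met
9. condition 'operates branch offices' holds; errors-and-omissions renewal 667 days ago vs limit 730 → met
Not met: 2 of 9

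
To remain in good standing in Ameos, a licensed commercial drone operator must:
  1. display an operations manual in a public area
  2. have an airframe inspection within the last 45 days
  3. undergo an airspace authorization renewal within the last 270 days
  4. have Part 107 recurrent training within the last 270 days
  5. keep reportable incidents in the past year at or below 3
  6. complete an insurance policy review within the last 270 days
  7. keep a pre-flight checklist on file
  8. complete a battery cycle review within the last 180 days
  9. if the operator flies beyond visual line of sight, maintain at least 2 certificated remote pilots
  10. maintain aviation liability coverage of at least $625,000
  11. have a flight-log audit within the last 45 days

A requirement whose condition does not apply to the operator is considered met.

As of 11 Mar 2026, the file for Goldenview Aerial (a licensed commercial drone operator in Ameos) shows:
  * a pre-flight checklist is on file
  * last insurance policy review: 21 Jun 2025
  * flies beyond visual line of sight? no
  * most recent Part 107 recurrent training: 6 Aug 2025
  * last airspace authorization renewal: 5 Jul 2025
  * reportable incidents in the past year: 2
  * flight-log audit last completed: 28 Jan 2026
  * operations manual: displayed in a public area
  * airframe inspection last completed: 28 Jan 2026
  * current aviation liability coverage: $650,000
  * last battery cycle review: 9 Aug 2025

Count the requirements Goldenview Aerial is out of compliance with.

1

1. operations manual present → met
2. airframe inspection 42 days ago vs limit 45 → met
3. airspace authorization renewal 249 days ago vs limit 270 → met
4. Part 107 recurrent training 217 days ago vs limit 270 → met
5. reportable incidents in the past year 2 ≤ 3 → met
6. insurance policy review 263 days ago vs limit 270 → met
7. pre-flight checklist present → met
8. battery cycle review 214 days ago vs limit 180 → not met
9. condition 'flies beyond visual line of sight' does not hold → requirement n/a → met
10. aviation liability coverage $650,000 ≥ $625,000 → met
11. flight-log audit 42 days ago vs limit 45 → met
Not met: 1 of 11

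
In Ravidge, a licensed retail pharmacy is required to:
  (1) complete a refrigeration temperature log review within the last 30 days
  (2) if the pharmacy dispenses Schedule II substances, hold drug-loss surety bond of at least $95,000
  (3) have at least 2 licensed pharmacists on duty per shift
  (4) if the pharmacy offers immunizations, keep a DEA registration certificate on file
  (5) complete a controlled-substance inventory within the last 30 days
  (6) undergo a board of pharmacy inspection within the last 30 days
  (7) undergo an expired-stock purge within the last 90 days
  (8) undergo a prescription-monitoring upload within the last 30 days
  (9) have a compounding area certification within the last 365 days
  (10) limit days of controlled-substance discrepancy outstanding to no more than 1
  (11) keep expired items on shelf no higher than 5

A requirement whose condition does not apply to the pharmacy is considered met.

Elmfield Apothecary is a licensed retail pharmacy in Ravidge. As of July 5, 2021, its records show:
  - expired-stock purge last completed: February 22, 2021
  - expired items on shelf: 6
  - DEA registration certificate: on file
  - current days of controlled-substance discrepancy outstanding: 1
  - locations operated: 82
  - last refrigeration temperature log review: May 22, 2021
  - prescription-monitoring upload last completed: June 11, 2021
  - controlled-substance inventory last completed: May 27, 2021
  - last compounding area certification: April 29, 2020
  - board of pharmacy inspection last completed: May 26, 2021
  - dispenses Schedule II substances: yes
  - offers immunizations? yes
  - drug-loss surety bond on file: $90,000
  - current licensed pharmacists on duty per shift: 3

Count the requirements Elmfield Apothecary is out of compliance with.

7

1. refrigeration temperature log review 44 days ago vs limit 30 → not met
2. condition 'dispenses Schedule II substances' holds; drug-loss surety bond $90,000 < $95,000 → not met
3. licensed pharmacists on duty per shift 3 ≥ 2 → met
4. condition 'offers immunizations' holds; DEA registration certificate present → met
5. controlled-substance inventory 39 days ago vs limit 30 → not met
6. board of pharmacy inspection 40 days ago vs limit 30 → not met
7. expired-stock purge 133 days ago vs limit 90 → not met
8. prescription-monitoring upload 24 days ago vs limit 30 → met
9. compounding area certification 432 days ago vs limit 365 → not met
10. days of controlled-substance discrepancy outstanding 1 ≤ 1 → met
11. expired items on shelf 6 > 5 → not met
Not met: 7 of 11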